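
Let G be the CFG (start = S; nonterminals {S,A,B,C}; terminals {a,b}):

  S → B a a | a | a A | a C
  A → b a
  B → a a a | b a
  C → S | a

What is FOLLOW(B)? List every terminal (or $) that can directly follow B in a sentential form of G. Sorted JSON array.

FIRST iteration:
[1]
  A via A→b a: +{b}
  B via B→a a a: +{a}
  B via B→b a: +{b}
  C via C→a: +{a}
  S via S→B a a: +{a,b}
  FIRST(S)={a,b}  FIRST(A)={b}  FIRST(B)={a,b}  FIRST(C)={a}
[2]
  C via C→S: +{b}
  FIRST(S)={a,b}  FIRST(A)={b}  FIRST(B)={a,b}  FIRST(C)={a,b}
[3] (stable)
  FIRST(S)={a,b}  FIRST(A)={b}  FIRST(B)={a,b}  FIRST(C)={a,b}

FOLLOW sets:
seed FOLLOW(S) with $
iter 1:
  S→B a a: FOLLOW(B) ⊇ FIRST(a) = {a}; new: +{a}
  S→a A: FOLLOW(A) ⊇ FOLLOW(S) ⊇ {$}; new: +{$}
  S→a C: FOLLOW(C) ⊇ FOLLOW(S) ⊇ {$}; new: +{$}
  S: {$}  A: {$}  B: {a}  C: {$}
iter 2: (stable)
  S: {$}  A: {$}  B: {a}  C: {$}

FOLLOW(B) = ["a"]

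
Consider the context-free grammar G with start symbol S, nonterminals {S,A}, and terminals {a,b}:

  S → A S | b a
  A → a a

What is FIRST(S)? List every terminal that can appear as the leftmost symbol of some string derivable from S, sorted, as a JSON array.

FIRST iteration:
[1]
  A via A→a a: +{a}
  S via S→A S: +{a}
  S via S→b a: +{b}
  S: {a,b}  A: {a}
[2] (stable)
  S: {a,b}  A: {a}

FIRST(S) = ["a", "b"]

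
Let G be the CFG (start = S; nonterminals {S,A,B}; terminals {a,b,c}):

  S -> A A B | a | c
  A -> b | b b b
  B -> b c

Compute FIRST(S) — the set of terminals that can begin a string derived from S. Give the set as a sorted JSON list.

FIRST sets, iterate to fixpoint:
round 1:
  A via A→b: +{b}
  B via B→b c: +{b}
  S via S→A A B: +{b}
  S via S→a: +{a}
  S via S→c: +{c}
  FIRST(S)={a,b,c}  FIRST(A)={b}  FIRST(B)={b}
round 2: (stable)
  FIRST(S)={a,b,c}  FIRST(A)={b}  FIRST(B)={b}

FIRST(S) = ["a", "b", "c"]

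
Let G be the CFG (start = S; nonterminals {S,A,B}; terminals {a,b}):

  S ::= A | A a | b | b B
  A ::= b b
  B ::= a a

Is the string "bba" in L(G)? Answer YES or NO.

CNF form of G:
  S -> A T1 | T0 B | T0 T0 | b
  A -> T0 T0
  B -> T1 T1
  T0 -> b
  T1 -> a

Fill CYK table bottom-up:
  T[0,0] 'b' = {S,T0}  orig:{S}
  T[1,1] 'b' = {S,T0}  orig:{S}
  T[2,2] 'a' = {T1}  orig:{}
  T[0,1] 'bb' = {A,S}
  T[1,2] 'ba' = ∅
  T[0,2] 'bba' = {S}

S ∈ T[0,2] ⇒ YES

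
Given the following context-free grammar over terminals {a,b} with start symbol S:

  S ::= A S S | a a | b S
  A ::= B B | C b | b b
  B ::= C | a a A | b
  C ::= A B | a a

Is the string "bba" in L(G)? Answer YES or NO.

Convert to CNF:
  S -> A X3 | T0 S | T1 T1
  A -> B B | C T0 | T0 T0
  B -> A B | T1 T1 | T1 X2 | b
  C -> A B | T1 T1
  T0 -> b
  T1 -> a
  X2 -> T1 A
  X3 -> S S

Fill CYK table bottom-up:
  T[0,0] 'b' = {B,T0}  orig:{B}
  T[1,1] 'b' = {B,T0}  orig:{B}
  T[2,2] 'a' = {T1}  orig:{}
  T[0,1] 'bb' = {A}
  T[1,2] 'ba' = ∅
  T[0,2] 'bba' = ∅

S ∉ T[0,2] ⇒ NO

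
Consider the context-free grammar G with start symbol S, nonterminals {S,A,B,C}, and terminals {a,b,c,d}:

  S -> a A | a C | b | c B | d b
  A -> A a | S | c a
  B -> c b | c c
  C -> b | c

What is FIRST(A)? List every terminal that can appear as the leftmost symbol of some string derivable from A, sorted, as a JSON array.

FIRST iteration:
round 1:
  A via A→c a: +{c}
  B via B→c b: +{c}
  C via C→b: +{b}
  C via C→c: +{c}
  S via S→a A: +{a}
  S via S→b: +{b}
  S via S→c B: +{c}
  S via S→d b: +{d}
  FIRST[S]={a,b,c,d}  FIRST[A]={c}  FIRST[B]={c}  FIRST[C]={b,c}
round 2:
  A via A→S: +{a,b,d}
  FIRST[S]={a,b,c,d}  FIRST[A]={a,b,c,d}  FIRST[B]={c}  FIRST[C]={b,c}
round 3: — fixpoint
  FIRST[S]={a,b,c,d}  FIRST[A]={a,b,c,d}  FIRST[B]={c}  FIRST[C]={b,c}

FIRST(A) = ["a", "b", "c", "d"]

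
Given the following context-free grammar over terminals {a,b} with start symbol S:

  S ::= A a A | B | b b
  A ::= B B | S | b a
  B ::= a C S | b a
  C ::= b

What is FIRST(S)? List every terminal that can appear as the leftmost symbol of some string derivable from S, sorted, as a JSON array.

FIRST sets, iterate to fixpoint:
[1]
  A via A→b a: +{b}
  B via B→a C S: +{a}
  B via B→b a: +{b}
  C via C→b: +{b}
  S via S→A a A: +{b}
  S via S→B: +{a}
  S: {a,b}  A: {b}  B: {a,b}  C: {b}
[2]
  A via A→B B: +{a}
  S: {a,b}  A: {a,b}  B: {a,b}  C: {b}
[3] done
  S: {a,b}  A: {a,b}  B: {a,b}  C: {b}

FIRST(S) = ["a", "b"]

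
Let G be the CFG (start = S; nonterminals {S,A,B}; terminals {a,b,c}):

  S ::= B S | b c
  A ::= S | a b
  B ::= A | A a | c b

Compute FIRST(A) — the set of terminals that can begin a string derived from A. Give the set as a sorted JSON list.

FIRST iteration:
round 1:
  A via A→a b: +{a}
  B via B→A: +{a}
  B via B→c b: +{c}
  S via S→B S: +{a,c}
  S via S→b c: +{b}
  FIRST(S)={a,b,c}  FIRST(A)={a}  FIRST(B)={a,c}
round 2:
  A via A→S: +{b,c}
  B via B→A: +{b}
  FIRST(S)={a,b,c}  FIRST(A)={a,b,c}  FIRST(B)={a,b,c}
round 3: done
  FIRST(S)={a,b,c}  FIRST(A)={a,b,c}  FIRST(B)={a,b,c}

FIRST(A) = ["a", "b", "c"]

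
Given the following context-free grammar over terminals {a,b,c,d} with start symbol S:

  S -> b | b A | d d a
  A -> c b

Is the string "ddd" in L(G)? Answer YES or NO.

CNF form of G:
  S -> T1 A | T2 X4 | b
  A -> T0 T1
  T0 -> c
  T1 -> b
  T2 -> d
  T3 -> a
  X4 -> T2 T3

Fill CYK table bottom-up:
  [0..0]={T2}  "d"  orig:{}
  [1..1]={T2}  "d"  orig:{}
  [2..2]={T2}  "d"  orig:{}
  [0..1]=∅  "dd"
  [1..2]=∅  "dd"
  [0..2]=∅  "ddd"

S ∉ T[0,2] ⇒ NO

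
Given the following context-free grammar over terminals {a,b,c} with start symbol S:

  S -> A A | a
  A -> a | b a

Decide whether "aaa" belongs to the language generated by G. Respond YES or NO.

Convert to CNF:
  S -> A A | a
  A -> T0 T1 | a
  T0 -> b
  T1 -> a

CYK table (by increasing span):
  [0..0]={A,S,T1}  "a"  orig:{A,S}
  [1..1]={A,S,T1}  "a"  orig:{A,S}
  [2..2]={A,S,T1}  "a"  orig:{A,S}
  [0..1]={S}  "aa"
  [1..2]={S}  "aa"
  [0..2]=∅  "aaa"

S ∉ T[0,2] ⇒ NO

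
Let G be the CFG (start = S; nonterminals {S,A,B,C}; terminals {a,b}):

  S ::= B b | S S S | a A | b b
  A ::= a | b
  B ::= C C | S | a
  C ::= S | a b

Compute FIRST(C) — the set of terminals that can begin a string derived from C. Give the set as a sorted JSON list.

FIRST sets, iterate to fixpoint:
round 1:
  A via A→a: +{a}
  A via A→b: +{b}
  B via B→a: +{a}
  C via C→a b: +{a}
  S via S→B b: +{a}
  S via S→b b: +{b}
  S: {a,b}  A: {a,b}  B: {a}  C: {a}
round 2:
  B via B→S: +{b}
  C via C→S: +{b}
  S: {a,b}  A: {a,b}  B: {a,b}  C: {a,b}
round 3: — fixpoint
  S: {a,b}  A: {a,b}  B: {a,b}  C: {a,b}

FIRST(C) = ["a", "b"]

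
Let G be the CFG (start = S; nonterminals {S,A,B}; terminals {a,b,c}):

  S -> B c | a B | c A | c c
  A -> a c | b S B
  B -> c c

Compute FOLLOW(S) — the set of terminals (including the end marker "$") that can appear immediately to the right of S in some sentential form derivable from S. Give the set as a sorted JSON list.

FIRST sets, iterate to fixpoint:
iter 1:
  A via A→a c: +{a}
  A via A→b S B: +{b}
  B via B→c c: +{c}
  S via S→B c: +{c}
  S via S→a B: +{a}
  S: {a,c}  A: {a,b}  B: {c}
iter 2: — fixpoint
  S: {a,c}  A: {a,b}  B: {c}

FOLLOW sets:
seed FOLLOW(S) with $
round 1:
  A→b S B: FOLLOW(S) ⊇ FIRST(B) = {c}; new: +{c}
  S→B c: FOLLOW(B) ⊇ FIRST(c) = {c}; new: +{c}
  S→a B: FOLLOW(B) ⊇ FOLLOW(S) ⊇ {$,c}; new: +{$}
  S→c A: FOLLOW(A) ⊇ FOLLOW(S) ⊇ {$,c}; new: +{$,c}
  FOLLOW[S]={$,c}  FOLLOW[A]={$,c}  FOLLOW[B]={$,c}
round 2: (stable)
  FOLLOW[S]={$,c}  FOLLOW[A]={$,c}  FOLLOW[B]={$,c}

FOLLOW(S) = ["$", "c"]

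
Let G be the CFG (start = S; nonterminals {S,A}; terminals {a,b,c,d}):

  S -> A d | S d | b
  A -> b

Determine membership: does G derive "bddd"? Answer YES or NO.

CNF form of G:
  S -> A T0 | S T0 | b
  A -> b
  T0 -> d

CYK fill:
  cell(0,0) b: {A,S}
  cell(1,1) d: {T0}  orig:{}
  cell(2,2) d: {T0}  orig:{}
  cell(3,3) d: {T0}  orig:{}
  cell(0,1) bd: {S}
  cell(1,2) dd: ∅
  cell(2,3) dd: ∅
  cell(0,2) bdd: {S}
  cell(1,3) ddd: ∅
  cell(0,3) bddd: {S}

S ∈ T[0,3] ⇒ YES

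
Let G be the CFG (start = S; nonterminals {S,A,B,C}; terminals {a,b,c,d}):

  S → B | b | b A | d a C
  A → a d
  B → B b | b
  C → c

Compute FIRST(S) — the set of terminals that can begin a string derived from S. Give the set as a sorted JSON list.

Compute FIRST by fixpoint:
[1]
  A via A→a d: +{a}
  B via B→b: +{b}
  C via C→c: +{c}
  S via S→B: +{b}
  S via S→d a C: +{d}
  FIRST[S]={b,d}  FIRST[A]={a}  FIRST[B]={b}  FIRST[C]={c}
[2] (stable)
  FIRST[S]={b,d}  FIRST[A]={a}  FIRST[B]={b}  FIRST[C]={c}

FIRST(S) = ["b", "d"]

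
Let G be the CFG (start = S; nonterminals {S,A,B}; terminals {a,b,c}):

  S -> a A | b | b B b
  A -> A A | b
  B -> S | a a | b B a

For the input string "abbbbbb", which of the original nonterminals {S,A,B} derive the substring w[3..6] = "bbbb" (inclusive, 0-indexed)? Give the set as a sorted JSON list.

CNF form of G:
  S -> T0 A | T1 X4 | b
  A -> A A | b
  B -> T0 A | T0 T0 | T1 X2 | T1 X3 | b
  T0 -> a
  T1 -> b
  X2 -> B T0
  X3 -> B T1
  X4 -> B T1

CYK fill, restricted to cells inside w[3..6]:
  T[3,3] 'b' = {A,B,S,T1}  orig:{A,B,S}
  T[4,4] 'b' = {A,B,S,T1}  orig:{A,B,S}
  T[5,5] 'b' = {A,B,S,T1}  orig:{A,B,S}
  T[6,6] 'b' = {A,B,S,T1}  orig:{A,B,S}
  T[3,4] 'bb' = {A,X3,X4}  orig:{A}
  T[4,5] 'bb' = {A,X3,X4}  orig:{A}
  T[5,6] 'bb' = {A,X3,X4}  orig:{A}
  T[3,5] 'bbb' = {A,B,S}
  T[4,6] 'bbb' = {A,B,S}
  T[3,6] 'bbbb' = {A,X3,X4}  orig:{A}

Original NTs in T[3,6] deriving "bbbb": ["A"]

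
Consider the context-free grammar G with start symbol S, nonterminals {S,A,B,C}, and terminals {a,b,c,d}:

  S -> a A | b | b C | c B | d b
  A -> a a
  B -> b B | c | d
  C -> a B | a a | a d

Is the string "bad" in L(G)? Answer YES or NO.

Convert to CNF:
  S -> T0 A | T1 C | T2 T1 | T3 B | b
  A -> T0 T0
  B -> T1 B | c | d
  C -> T0 B | T0 T0 | T0 T2
  T0 -> a
  T1 -> b
  T2 -> d
  T3 -> c

Fill CYK table bottom-up:
  [0..0]={S,T1}  "b"  orig:{S}
  [1..1]={T0}  "a"  orig:{}
  [2..2]={B,T2}  "d"  orig:{B}
  [0..1]=∅  "ba"
  [1..2]={C}  "ad"
  [0..2]={S}  "bad"

S ∈ T[0,2] ⇒ YES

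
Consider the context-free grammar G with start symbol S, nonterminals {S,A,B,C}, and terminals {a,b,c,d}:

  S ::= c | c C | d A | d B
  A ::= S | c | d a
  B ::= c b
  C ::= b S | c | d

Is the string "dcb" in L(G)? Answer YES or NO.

CNF form of G:
  S -> T0 C | T1 A | T1 B | c
  A -> T0 C | T1 A | T1 B | T1 T2 | c
  B -> T0 T3
  C -> T3 S | c | d
  T0 -> c
  T1 -> d
  T2 -> a
  T3 -> b

CYK table (by increasing span):
  T[0,0] 'd' = {C,T1}  orig:{C}
  T[1,1] 'c' = {A,C,S,T0}  orig:{A,C,S}
  T[2,2] 'b' = {T3}  orig:{}
  T[0,1] 'dc' = {A,S}
  T[1,2] 'cb' = {B}
  T[0,2] 'dcb' = {A,S}

S ∈ T[0,2] ⇒ YES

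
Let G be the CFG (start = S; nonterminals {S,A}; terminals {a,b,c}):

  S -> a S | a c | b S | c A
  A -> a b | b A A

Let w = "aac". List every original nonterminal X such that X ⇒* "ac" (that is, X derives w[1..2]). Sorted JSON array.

Convert to CNF:
  S -> T0 S | T0 T2 | T1 S | T2 A
  A -> T0 T1 | T1 X3
  T0 -> a
  T1 -> b
  T2 -> c
  X3 -> A A

CYK fill (cells [i..j] with 1 ≤ i ≤ j ≤ 2 only):
  T[1,1] 'a' = {T0}  orig:{}
  T[2,2] 'c' = {T2}  orig:{}
  T[1,2] 'ac' = {S}

Original NTs in T[1,2] deriving "ac": ["S"]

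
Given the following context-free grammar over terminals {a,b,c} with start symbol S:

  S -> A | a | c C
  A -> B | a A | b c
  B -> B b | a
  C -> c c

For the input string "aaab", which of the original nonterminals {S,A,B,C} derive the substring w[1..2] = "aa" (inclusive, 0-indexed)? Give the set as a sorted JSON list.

Convert to CNF:
  S -> B T0 | T0 T2 | T1 A | T2 C | a
  A -> B T0 | T0 T2 | T1 A | a
  B -> B T0 | a
  C -> T2 T2
  T0 -> b
  T1 -> a
  T2 -> c

CYK table (by increasing span), restricted to cells inside w[1..2]:
  T[1,1] 'a' = {A,B,S,T1}  orig:{A,B,S}
  T[2,2] 'a' = {A,B,S,T1}  orig:{A,B,S}
  T[1,2] 'aa' = {A,S}

Original NTs in T[1,2] deriving "aa": ["A", "S"]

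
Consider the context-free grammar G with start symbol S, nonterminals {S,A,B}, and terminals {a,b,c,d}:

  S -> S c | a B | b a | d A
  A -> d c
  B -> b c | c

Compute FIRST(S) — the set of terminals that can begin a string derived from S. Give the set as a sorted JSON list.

FIRST sets, iterate to fixpoint:
pass 1:
  A via A→d c: +{d}
  B via B→b c: +{b}
  B via B→c: +{c}
  S via S→a B: +{a}
  S via S→b a: +{b}
  S via S→d A: +{d}
  FIRST[S]={a,b,d}  FIRST[A]={d}  FIRST[B]={b,c}
pass 2: (stable)
  FIRST[S]={a,b,d}  FIRST[A]={d}  FIRST[B]={b,c}

FIRST(S) = ["a", "b", "d"]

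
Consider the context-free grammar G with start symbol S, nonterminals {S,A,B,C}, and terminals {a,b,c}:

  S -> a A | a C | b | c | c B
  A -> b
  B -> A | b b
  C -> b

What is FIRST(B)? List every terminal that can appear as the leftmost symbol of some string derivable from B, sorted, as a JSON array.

FIRST iteration:
pass 1:
  A via A→b: +{b}
  B via B→A: +{b}
  C via C→b: +{b}
  S via S→a A: +{a}
  S via S→b: +{b}
  S via S→c: +{c}
  FIRST(S)={a,b,c}  FIRST(A)={b}  FIRST(B)={b}  FIRST(C)={b}
pass 2: done
  FIRST(S)={a,b,c}  FIRST(A)={b}  FIRST(B)={b}  FIRST(C)={b}

FIRST(B) = ["b"]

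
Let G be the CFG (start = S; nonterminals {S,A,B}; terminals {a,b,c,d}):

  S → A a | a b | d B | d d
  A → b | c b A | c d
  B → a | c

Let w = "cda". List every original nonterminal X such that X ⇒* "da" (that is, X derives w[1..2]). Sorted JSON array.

Convert to CNF:
  S -> A T3 | T2 B | T2 T2 | T3 T1
  A -> T0 T2 | T0 X4 | b
  B -> a | c
  T0 -> c
  T1 -> b
  T2 -> d
  T3 -> a
  X4 -> T1 A

CYK fill, restricted to cells inside w[1..2]:
  T[1,1] 'd' = {T2}  orig:{}
  T[2,2] 'a' = {B,T3}  orig:{B}
  T[1,2] 'da' = {S}

Original NTs in T[1,2] deriving "da": ["S"]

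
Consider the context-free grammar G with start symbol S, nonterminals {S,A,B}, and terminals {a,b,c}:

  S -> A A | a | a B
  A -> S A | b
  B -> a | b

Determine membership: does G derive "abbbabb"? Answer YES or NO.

Convert to CNF:
  S -> A A | T0 B | a
  A -> S A | b
  B -> a | b
  T0 -> a

CYK fill:
  T[0,0] 'a' = {B,S,T0}  orig:{B,S}
  T[1,1] 'b' = {A,B}
  T[2,2] 'b' = {A,B}
  T[3,3] 'b' = {A,B}
  T[4,4] 'a' = {B,S,T0}  orig:{B,S}
  T[5,5] 'b' = {A,B}
  T[6,6] 'b' = {A,B}
  T[0,1] 'ab' = {A,S}
  T[1,2] 'bb' = {S}
  T[2,3] 'bb' = {S}
  T[3,4] 'ba' = ∅
  T[4,5] 'ab' = {A,S}
  T[5,6] 'bb' = {S}
  T[0,2] 'abb' = {A,S}
  T[1,3] 'bbb' = {A}
  T[2,4] 'bba' = ∅
  T[3,5] 'bab' = {S}
  T[4,6] 'abb' = {A,S}
  T[0,3] 'abbb' = {A,S}
  T[1,4] 'bbba' = ∅
  T[2,5] 'bbab' = {A}
  T[3,6] 'babb' = {A,S}
  T[0,4] 'abbba' = ∅
  T[1,5] 'bbbab' = {S}
  T[2,6] 'bbabb' = {A,S}
  T[0,5] 'abbbab' = {A,S}
  T[1,6] 'bbbabb' = {A,S}
  T[0,6] 'abbbabb' = {A,S}

S ∈ T[0,6] ⇒ YES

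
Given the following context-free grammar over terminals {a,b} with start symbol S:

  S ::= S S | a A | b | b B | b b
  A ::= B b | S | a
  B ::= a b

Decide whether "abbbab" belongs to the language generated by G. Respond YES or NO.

CNF form of G:
  S -> S S | T0 B | T0 T0 | T1 A | b
  A -> B T0 | S S | T0 B | T0 T0 | T1 A | a | b
  B -> T1 T0
  T0 -> b
  T1 -> a

CYK fill:
  cell(0,0) a: {A,T1}  orig:{A}
  cell(1,1) b: {A,S,T0}  orig:{A,S}
  cell(2,2) b: {A,S,T0}  orig:{A,S}
  cell(3,3) b: {A,S,T0}  orig:{A,S}
  cell(4,4) a: {A,T1}  orig:{A}
  cell(5,5) b: {A,S,T0}  orig:{A,S}
  cell(0,1) ab: {A,B,S}
  cell(1,2) bb: {A,S}
  cell(2,3) bb: {A,S}
  cell(3,4) ba: ∅
  cell(4,5) ab: {A,B,S}
  cell(0,2) abb: {A,S}
  cell(1,3) bbb: {A,S}
  cell(2,4) bba: ∅
  cell(3,5) bab: {A,S}
  cell(0,3) abbb: {A,S}
  cell(1,4) bbba: ∅
  cell(2,5) bbab: {A,S}
  cell(0,4) abbba: ∅
  cell(1,5) bbbab: {A,S}
  cell(0,5) abbbab: {A,S}

S ∈ T[0,5] ⇒ YES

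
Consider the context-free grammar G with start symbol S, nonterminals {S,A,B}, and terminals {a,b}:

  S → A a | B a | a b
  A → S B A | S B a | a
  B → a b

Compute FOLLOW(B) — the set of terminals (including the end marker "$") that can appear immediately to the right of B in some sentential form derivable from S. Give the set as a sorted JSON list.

FIRST sets, iterate to fixpoint:
round 1:
  A via A→a: +{a}
  B via B→a b: +{a}
  S via S→A a: +{a}
  FIRST[S]={a}  FIRST[A]={a}  FIRST[B]={a}
round 2: (stable)
  FIRST[S]={a}  FIRST[A]={a}  FIRST[B]={a}

Compute FOLLOW by fixpoint:
seed FOLLOW(S) with $
round 1:
  A→S B A: FOLLOW(S) ⊇ FIRST(B) = {a}; new: +{a}
  A→S B A: FOLLOW(B) ⊇ FIRST(A) = {a}; new: +{a}
  S→A a: FOLLOW(A) ⊇ FIRST(a) = {a}; new: +{a}
  FOLLOW(S)={$,a}  FOLLOW(A)={a}  FOLLOW(B)={a}
round 2: (stable)
  FOLLOW(S)={$,a}  FOLLOW(A)={a}  FOLLOW(B)={a}

FOLLOW(B) = ["a"]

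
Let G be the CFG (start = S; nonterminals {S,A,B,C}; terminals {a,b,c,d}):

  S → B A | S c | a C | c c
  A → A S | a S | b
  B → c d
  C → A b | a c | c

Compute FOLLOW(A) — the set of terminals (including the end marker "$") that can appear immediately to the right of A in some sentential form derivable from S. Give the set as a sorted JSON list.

FIRST iteration:
iter 1:
  A via A→a S: +{a}
  A via A→b: +{b}
  B via B→c d: +{c}
  C via C→A b: +{a,b}
  C via C→c: +{c}
  S via S→B A: +{c}
  S via S→a C: +{a}
  FIRST[S]={a,c}  FIRST[A]={a,b}  FIRST[B]={c}  FIRST[C]={a,b,c}
iter 2: (stable)
  FIRST[S]={a,c}  FIRST[A]={a,b}  FIRST[B]={c}  FIRST[C]={a,b,c}

FOLLOW sets:
initialize: $ ∈ FOLLOW(S)
round 1:
  A→A S: FOLLOW(A) ⊇ FIRST(S) = {a,c}; new: +{a,c}
  A→A S: FOLLOW(S) ⊇ FOLLOW(A) ⊇ {a,c}; new: +{a,c}
  C→A b: FOLLOW(A) ⊇ FIRST(b) = {b}; new: +{b}
  S→B A: FOLLOW(B) ⊇ FIRST(A) = {a,b}; new: +{a,b}
  S→B A: FOLLOW(A) ⊇ FOLLOW(S) ⊇ {$,a,c}; new: +{$}
  S→a C: FOLLOW(C) ⊇ FOLLOW(S) ⊇ {$,a,c}; new: +{$,a,c}
  FOLLOW(S)={$,a,c}  FOLLOW(A)={$,a,b,c}  FOLLOW(B)={a,b}  FOLLOW(C)={$,a,c}
round 2:
  A→A S: FOLLOW(S) ⊇ FOLLOW(A) ⊇ {$,a,b,c}; new: +{b}
  S→a C: FOLLOW(C) ⊇ FOLLOW(S) ⊇ {$,a,b,c}; new: +{b}
  FOLLOW(S)={$,a,b,c}  FOLLOW(A)={$,a,b,c}  FOLLOW(B)={a,b}  FOLLOW(C)={$,a,b,c}
round 3: (stable)
  FOLLOW(S)={$,a,b,c}  FOLLOW(A)={$,a,b,c}  FOLLOW(B)={a,b}  FOLLOW(C)={$,a,b,c}

FOLLOW(A) = ["$", "a", "b", "c"]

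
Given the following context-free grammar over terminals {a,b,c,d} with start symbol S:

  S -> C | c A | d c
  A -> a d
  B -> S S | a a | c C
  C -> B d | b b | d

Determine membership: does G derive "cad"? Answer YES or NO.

Convert to CNF:
  S -> B T1 | T1 T2 | T2 A | T3 T3 | d
  A -> T0 T1
  B -> S S | T0 T0 | T2 C
  C -> B T1 | T3 T3 | d
  T0 -> a
  T1 -> d
  T2 -> c
  T3 -> b

CYK table (by increasing span):
  cell(0,0) c: {T2}  orig:{}
  cell(1,1) a: {T0}  orig:{}
  cell(2,2) d: {C,S,T1}  orig:{C,S}
  cell(0,1) ca: ∅
  cell(1,2) ad: {A}
  cell(0,2) cad: {S}

S ∈ T[0,2] ⇒ YES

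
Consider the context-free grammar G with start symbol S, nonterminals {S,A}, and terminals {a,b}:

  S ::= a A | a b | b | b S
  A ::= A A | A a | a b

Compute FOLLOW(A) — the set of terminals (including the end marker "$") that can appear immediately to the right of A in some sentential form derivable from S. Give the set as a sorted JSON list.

FIRST iteration:
[1]
  A via A→a b: +{a}
  S via S→a A: +{a}
  S via S→b: +{b}
  S: {a,b}  A: {a}
[2] — fixpoint
  S: {a,b}  A: {a}

FOLLOW iteration:
seed FOLLOW(S) with $
pass 1:
  A→A A: FOLLOW(A) ⊇ FIRST(A) = {a}; new: +{a}
  S→a A: FOLLOW(A) ⊇ FOLLOW(S) ⊇ {$}; new: +{$}
  FOLLOW(S)={$}  FOLLOW(A)={$,a}
pass 2: (no change)
  FOLLOW(S)={$}  FOLLOW(A)={$,a}

FOLLOW(A) = ["$", "a"]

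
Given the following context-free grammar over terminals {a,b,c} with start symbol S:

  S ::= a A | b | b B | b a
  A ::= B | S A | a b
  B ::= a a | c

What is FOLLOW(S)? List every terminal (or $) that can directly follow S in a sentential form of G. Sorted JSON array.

FIRST iteration:
round 1:
  A via A→a b: +{a}
  B via B→a a: +{a}
  B via B→c: +{c}
  S via S→a A: +{a}
  S via S→b: +{b}
  FIRST[S]={a,b}  FIRST[A]={a}  FIRST[B]={a,c}
round 2:
  A via A→B: +{c}
  A via A→S A: +{b}
  FIRST[S]={a,b}  FIRST[A]={a,b,c}  FIRST[B]={a,c}
round 3: done
  FIRST[S]={a,b}  FIRST[A]={a,b,c}  FIRST[B]={a,c}

Compute FOLLOW by fixpoint:
FOLLOW(S) := {$}
iter 1:
  A→S A: FOLLOW(S) ⊇ FIRST(A) = {a,b,c}; new: +{a,b,c}
  S→a A: FOLLOW(A) ⊇ FOLLOW(S) ⊇ {$,a,b,c}; new: +{$,a,b,c}
  S→b B: FOLLOW(B) ⊇ FOLLOW(S) ⊇ {$,a,b,c}; new: +{$,a,b,c}
  FOLLOW[S]={$,a,b,c}  FOLLOW[A]={$,a,b,c}  FOLLOW[B]={$,a,b,c}
iter 2: — fixpoint
  FOLLOW[S]={$,a,b,c}  FOLLOW[A]={$,a,b,c}  FOLLOW[B]={$,a,b,c}

FOLLOW(S) = ["$", "a", "b", "c"]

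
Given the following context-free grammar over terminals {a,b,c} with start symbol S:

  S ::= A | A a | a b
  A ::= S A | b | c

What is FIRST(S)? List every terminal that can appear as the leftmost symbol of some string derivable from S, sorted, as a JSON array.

FIRST sets, iterate to fixpoint:
[1]
  A via A→b: +{b}
  A via A→c: +{c}
  S via S→A: +{b,c}
  S via S→a b: +{a}
  S: {a,b,c}  A: {b,c}
[2]
  A via A→S A: +{a}
  S: {a,b,c}  A: {a,b,c}
[3] (no change)
  S: {a,b,c}  A: {a,b,c}

FIRST(S) = ["a", "b", "c"]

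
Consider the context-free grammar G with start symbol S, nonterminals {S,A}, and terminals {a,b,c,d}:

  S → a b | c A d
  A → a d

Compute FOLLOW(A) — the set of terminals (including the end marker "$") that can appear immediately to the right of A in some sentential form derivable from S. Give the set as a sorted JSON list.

FIRST sets, iterate to fixpoint:
round 1:
  A via A→a d: +{a}
  S via S→a b: +{a}
  S via S→c A d: +{c}
  FIRST[S]={a,c}  FIRST[A]={a}
round 2: (no change)
  FIRST[S]={a,c}  FIRST[A]={a}

FOLLOW iteration:
FOLLOW(S) := {$}
pass 1:
  S→c A d: FOLLOW(A) ⊇ FIRST(d) = {d}; new: +{d}
  S: {$}  A: {d}
pass 2: done
  S: {$}  A: {d}

FOLLOW(A) = ["d"]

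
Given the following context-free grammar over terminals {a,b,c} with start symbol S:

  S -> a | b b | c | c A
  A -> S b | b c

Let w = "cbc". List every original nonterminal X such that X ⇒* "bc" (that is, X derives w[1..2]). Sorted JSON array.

Convert to CNF:
  S -> T0 T0 | T1 A | a | c
  A -> S T0 | T0 T1
  T0 -> b
  T1 -> c

Fill CYK table bottom-up (cells [i..j] with 1 ≤ i ≤ j ≤ 2 only):
  T[1,1] 'b' = {T0}  orig:{}
  T[2,2] 'c' = {S,T1}  orig:{S}
  T[1,2] 'bc' = {A}

Original NTs in T[1,2] deriving "bc": ["A"]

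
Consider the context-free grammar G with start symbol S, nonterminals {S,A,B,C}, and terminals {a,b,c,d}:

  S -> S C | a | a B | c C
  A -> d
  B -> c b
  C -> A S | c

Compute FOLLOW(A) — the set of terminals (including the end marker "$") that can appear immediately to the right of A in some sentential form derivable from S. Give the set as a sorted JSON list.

FIRST sets, iterate to fixpoint:
[1]
  A via A→d: +{d}
  B via B→c b: +{c}
  C via C→A S: +{d}
  C via C→c: +{c}
  S via S→a: +{a}
  S via S→c C: +{c}
  FIRST[S]={a,c}  FIRST[A]={d}  FIRST[B]={c}  FIRST[C]={c,d}
[2] (stable)
  FIRST[S]={a,c}  FIRST[A]={d}  FIRST[B]={c}  FIRST[C]={c,d}

FOLLOW iteration:
initialize: $ ∈ FOLLOW(S)
pass 1:
  C→A S: FOLLOW(A) ⊇ FIRST(S) = {a,c}; new: +{a,c}
  S→S C: FOLLOW(S) ⊇ FIRST(C) = {c,d}; new: +{c,d}
  S→S C: FOLLOW(C) ⊇ FOLLOW(S) ⊇ {$,c,d}; new: +{$,c,d}
  S→a B: FOLLOW(B) ⊇ FOLLOW(S) ⊇ {$,c,d}; new: +{$,c,d}
  FOLLOW(S)={$,c,d}  FOLLOW(A)={a,c}  FOLLOW(B)={$,c,d}  FOLLOW(C)={$,c,d}
pass 2: done
  FOLLOW(S)={$,c,d}  FOLLOW(A)={a,c}  FOLLOW(B)={$,c,d}  FOLLOW(C)={$,c,d}

FOLLOW(A) = ["a", "c"]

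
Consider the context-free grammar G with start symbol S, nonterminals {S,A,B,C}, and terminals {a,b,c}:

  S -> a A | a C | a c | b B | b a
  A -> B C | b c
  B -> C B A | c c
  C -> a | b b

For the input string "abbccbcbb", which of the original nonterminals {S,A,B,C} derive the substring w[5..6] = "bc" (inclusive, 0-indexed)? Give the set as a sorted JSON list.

CNF form of G:
  S -> T0 B | T0 T2 | T2 A | T2 C | T2 T1
  A -> B C | T0 T1
  B -> C X3 | T1 T1
  C -> T0 T0 | a
  T0 -> b
  T1 -> c
  T2 -> a
  X3 -> B A

CYK fill, restricted to cells inside w[5..6]:
  [5..5]={T0}  "b"  orig:{}
  [6..6]={T1}  "c"  orig:{}
  [5..6]={A}  "bc"

Original NTs in T[5,6] deriving "bc": ["A"]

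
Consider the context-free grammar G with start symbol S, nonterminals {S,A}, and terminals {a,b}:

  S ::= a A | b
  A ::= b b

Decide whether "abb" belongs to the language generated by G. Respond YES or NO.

CNF form of G:
  S -> T1 A | b
  A -> T0 T0
  T0 -> b
  T1 -> a

Fill CYK table bottom-up:
  T[0,0] 'a' = {T1}  orig:{}
  T[1,1] 'b' = {S,T0}  orig:{S}
  T[2,2] 'b' = {S,T0}  orig:{S}
  T[0,1] 'ab' = ∅
  T[1,2] 'bb' = {A}
  T[0,2] 'abb' = {S}

S ∈ T[0,2] ⇒ YES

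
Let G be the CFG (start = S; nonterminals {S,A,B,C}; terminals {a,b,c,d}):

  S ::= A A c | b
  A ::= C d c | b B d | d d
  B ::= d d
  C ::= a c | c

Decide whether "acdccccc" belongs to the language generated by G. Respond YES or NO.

Convert to CNF:
  S -> A X6 | b
  A -> C X4 | T0 T0 | T2 X5
  B -> T0 T0
  C -> T3 T1 | c
  T0 -> d
  T1 -> c
  T2 -> b
  T3 -> a
  X4 -> T0 T1
  X5 -> B T0
  X6 -> A T1

Fill CYK table bottom-up:
  T[0,0] 'a' = {T3}  orig:{}
  T[1,1] 'c' = {C,T1}  orig:{C}
  T[2,2] 'd' = {T0}  orig:{}
  T[3,3] 'c' = {C,T1}  orig:{C}
  T[4,4] 'c' = {C,T1}  orig:{C}
  T[5,5] 'c' = {C,T1}  orig:{C}
  T[6,6] 'c' = {C,T1}  orig:{C}
  T[7,7] 'c' = {C,T1}  orig:{C}
  T[0,1] 'ac' = {C}
  T[1,2] 'cd' = ∅
  T[2,3] 'dc' = {X4}  orig:{}
  T[3,4] 'cc' = ∅
  T[4,5] 'cc' = ∅
  T[5,6] 'cc' = ∅
  T[6,7] 'cc' = ∅
  T[0,2] 'acd' = ∅
  T[1,3] 'cdc' = {A}
  T[2,4] 'dcc' = ∅
  T[3,5] 'ccc' = ∅
  T[4,6] 'ccc' = ∅
  T[5,7] 'ccc' = ∅
  T[0,3] 'acdc' = {A}
  T[1,4] 'cdcc' = {X6}  orig:{}
  T[2,5] 'dccc' = ∅
  T[3,6] 'cccc' = ∅
  T[4,7] 'cccc' = ∅
  T[0,4] 'acdcc' = {X6}  orig:{}
  T[1,5] 'cdccc' = ∅
  T[2,6] 'dcccc' = ∅
  T[3,7] 'ccccc' = ∅
  T[0,5] 'acdccc' = ∅
  T[1,6] 'cdcccc' = ∅
  T[2,7] 'dccccc' = ∅
  T[0,6] 'acdcccc' = ∅
  T[1,7] 'cdccccc' = ∅
  T[0,7] 'acdccccc' = ∅

S ∉ T[0,7] ⇒ NO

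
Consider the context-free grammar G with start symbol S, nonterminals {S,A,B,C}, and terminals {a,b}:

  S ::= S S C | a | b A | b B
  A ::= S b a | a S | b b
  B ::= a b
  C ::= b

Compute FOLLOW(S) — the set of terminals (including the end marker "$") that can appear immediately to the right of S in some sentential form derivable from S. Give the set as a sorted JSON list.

FIRST iteration:
iter 1:
  A via A→a S: +{a}
  A via A→b b: +{b}
  B via B→a b: +{a}
  C via C→b: +{b}
  S via S→a: +{a}
  S via S→b A: +{b}
  FIRST(S)={a,b}  FIRST(A)={a,b}  FIRST(B)={a}  FIRST(C)={b}
iter 2: (stable)
  FIRST(S)={a,b}  FIRST(A)={a,b}  FIRST(B)={a}  FIRST(C)={b}

FOLLOW sets:
FOLLOW(S) := {$}
iter 1:
  A→S b a: FOLLOW(S) ⊇ FIRST(b) = {b}; new: +{b}
  S→S S C: FOLLOW(S) ⊇ FIRST(S) = {a,b}; new: +{a}
  S→S S C: FOLLOW(C) ⊇ FOLLOW(S) ⊇ {$,a,b}; new: +{$,a,b}
  S→b A: FOLLOW(A) ⊇ FOLLOW(S) ⊇ {$,a,b}; new: +{$,a,b}
  S→b B: FOLLOW(B) ⊇ FOLLOW(S) ⊇ {$,a,b}; new: +{$,a,b}
  FOLLOW[S]={$,a,b}  FOLLOW[A]={$,a,b}  FOLLOW[B]={$,a,b}  FOLLOW[C]={$,a,b}
iter 2: (stable)
  FOLLOW[S]={$,a,b}  FOLLOW[A]={$,a,b}  FOLLOW[B]={$,a,b}  FOLLOW[C]={$,a,b}

FOLLOW(S) = ["$", "a", "b"]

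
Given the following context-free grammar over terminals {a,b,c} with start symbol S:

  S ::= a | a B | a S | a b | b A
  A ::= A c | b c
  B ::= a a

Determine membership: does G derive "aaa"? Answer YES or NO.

CNF form of G:
  S -> T1 A | T2 B | T2 S | T2 T1 | a
  A -> A T0 | T1 T0
  B -> T2 T2
  T0 -> c
  T1 -> b
  T2 -> a

Fill CYK table bottom-up:
  [0..0]={S,T2}  "a"  orig:{S}
  [1..1]={S,T2}  "a"  orig:{S}
  [2..2]={S,T2}  "a"  orig:{S}
  [0..1]={B,S}  "aa"
  [1..2]={B,S}  "aa"
  [0..2]={S}  "aaa"

S ∈ T[0,2] ⇒ YES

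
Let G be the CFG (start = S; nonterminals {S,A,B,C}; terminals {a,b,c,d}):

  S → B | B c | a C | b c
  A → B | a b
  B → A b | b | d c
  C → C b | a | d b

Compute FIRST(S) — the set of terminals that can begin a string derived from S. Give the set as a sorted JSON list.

Compute FIRST by fixpoint:
[1]
  A via A→a b: +{a}
  B via B→A b: +{a}
  B via B→b: +{b}
  B via B→d c: +{d}
  C via C→a: +{a}
  C via C→d b: +{d}
  S via S→B: +{a,b,d}
  S: {a,b,d}  A: {a}  B: {a,b,d}  C: {a,d}
[2]
  A via A→B: +{b,d}
  S: {a,b,d}  A: {a,b,d}  B: {a,b,d}  C: {a,d}
[3] (stable)
  S: {a,b,d}  A: {a,b,d}  B: {a,b,d}  C: {a,d}

FIRST(S) = ["a", "b", "d"]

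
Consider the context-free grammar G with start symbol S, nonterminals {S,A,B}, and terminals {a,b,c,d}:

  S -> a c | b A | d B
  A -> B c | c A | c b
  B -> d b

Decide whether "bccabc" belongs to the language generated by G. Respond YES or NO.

CNF form of G:
  S -> T1 A | T2 B | T3 T0
  A -> B T0 | T0 A | T0 T1
  B -> T2 T1
  T0 -> c
  T1 -> b
  T2 -> d
  T3 -> a

Fill CYK table bottom-up:
  T[0,0] 'b' = {T1}  orig:{}
  T[1,1] 'c' = {T0}  orig:{}
  T[2,2] 'c' = {T0}  orig:{}
  T[3,3] 'a' = {T3}  orig:{}
  T[4,4] 'b' = {T1}  orig:{}
  T[5,5] 'c' = {T0}  orig:{}
  T[0,1] 'bc' = ∅
  T[1,2] 'cc' = ∅
  T[2,3] 'ca' = ∅
  T[3,4] 'ab' = ∅
  T[4,5] 'bc' = ∅
  T[0,2] 'bcc' = ∅
  T[1,3] 'cca' = ∅
  T[2,4] 'cab' = ∅
  T[3,5] 'abc' = ∅
  T[0,3] 'bcca' = ∅
  T[1,4] 'ccab' = ∅
  T[2,5] 'cabc' = ∅
  T[0,4] 'bccab' = ∅
  T[1,5] 'ccabc' = ∅
  T[0,5] 'bccabc' = ∅

S ∉ T[0,5] ⇒ NO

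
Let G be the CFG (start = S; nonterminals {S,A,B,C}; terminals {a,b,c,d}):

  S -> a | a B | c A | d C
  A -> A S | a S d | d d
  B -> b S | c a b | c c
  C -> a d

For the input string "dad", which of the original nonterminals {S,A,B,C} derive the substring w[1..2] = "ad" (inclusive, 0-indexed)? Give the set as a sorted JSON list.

CNF form of G:
  S -> T0 B | T1 C | T3 A | a
  A -> A S | T0 X4 | T1 T1
  B -> T2 S | T3 T3 | T3 X5
  C -> T0 T1
  T0 -> a
  T1 -> d
  T2 -> b
  T3 -> c
  X4 -> S T1
  X5 -> T0 T2

CYK fill — only the sub-triangle for w[1..2]:
  cell(1,1) a: {S,T0}  orig:{S}
  cell(2,2) d: {T1}  orig:{}
  cell(1,2) ad: {C,X4}  orig:{C}

Original NTs in T[1,2] deriving "ad": ["C"]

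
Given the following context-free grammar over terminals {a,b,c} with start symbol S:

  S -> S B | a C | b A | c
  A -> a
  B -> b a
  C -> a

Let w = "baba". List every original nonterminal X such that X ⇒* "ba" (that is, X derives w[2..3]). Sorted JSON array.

CNF form of G:
  S -> S B | T0 A | T1 C | c
  A -> a
  B -> T0 T1
  C -> a
  T0 -> b
  T1 -> a

Fill CYK table bottom-up, restricted to cells inside w[2..3]:
  [2..2]={T0}  "b"  orig:{}
  [3..3]={A,C,T1}  "a"  orig:{A,C}
  [2..3]={B,S}  "ba"

Original NTs in T[2,3] deriving "ba": ["B", "S"]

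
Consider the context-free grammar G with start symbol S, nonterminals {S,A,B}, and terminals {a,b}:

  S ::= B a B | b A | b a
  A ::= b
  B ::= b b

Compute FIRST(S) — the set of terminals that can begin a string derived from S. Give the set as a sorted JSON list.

Compute FIRST by fixpoint:
pass 1:
  A via A→b: +{b}
  B via B→b b: +{b}
  S via S→B a B: +{b}
  FIRST[S]={b}  FIRST[A]={b}  FIRST[B]={b}
pass 2: done
  FIRST[S]={b}  FIRST[A]={b}  FIRST[B]={b}

FIRST(S) = ["b"]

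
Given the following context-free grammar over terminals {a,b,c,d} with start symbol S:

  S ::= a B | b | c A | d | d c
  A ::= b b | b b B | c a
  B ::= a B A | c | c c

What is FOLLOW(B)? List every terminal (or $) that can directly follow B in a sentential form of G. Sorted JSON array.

FIRST iteration:
[1]
  A via A→b b: +{b}
  A via A→c a: +{c}
  B via B→a B A: +{a}
  B via B→c: +{c}
  S via S→a B: +{a}
  S via S→b: +{b}
  S via S→c A: +{c}
  S via S→d: +{d}
  FIRST(S)={a,b,c,d}  FIRST(A)={b,c}  FIRST(B)={a,c}
[2] — fixpoint
  FIRST(S)={a,b,c,d}  FIRST(A)={b,c}  FIRST(B)={a,c}

Compute FOLLOW by fixpoint:
initialize: $ ∈ FOLLOW(S)
iter 1:
  B→a B A: FOLLOW(B) ⊇ FIRST(A) = {b,c}; new: +{b,c}
  B→a B A: FOLLOW(A) ⊇ FOLLOW(B) ⊇ {b,c}; new: +{b,c}
  S→a B: FOLLOW(B) ⊇ FOLLOW(S) ⊇ {$}; new: +{$}
  S→c A: FOLLOW(A) ⊇ FOLLOW(S) ⊇ {$}; new: +{$}
  FOLLOW[S]={$}  FOLLOW[A]={$,b,c}  FOLLOW[B]={$,b,c}
iter 2: — fixpoint
  FOLLOW[S]={$}  FOLLOW[A]={$,b,c}  FOLLOW[B]={$,b,c}

FOLLOW(B) = ["$", "b", "c"]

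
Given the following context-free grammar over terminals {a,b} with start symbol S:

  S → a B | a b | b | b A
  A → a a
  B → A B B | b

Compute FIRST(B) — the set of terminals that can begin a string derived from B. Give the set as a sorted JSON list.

Compute FIRST by fixpoint:
pass 1:
  A via A→a a: +{a}
  B via B→A B B: +{a}
  B via B→b: +{b}
  S via S→a B: +{a}
  S via S→b: +{b}
  FIRST[S]={a,b}  FIRST[A]={a}  FIRST[B]={a,b}
pass 2: — fixpoint
  FIRST[S]={a,b}  FIRST[A]={a}  FIRST[B]={a,b}

FIRST(B) = ["a", "b"]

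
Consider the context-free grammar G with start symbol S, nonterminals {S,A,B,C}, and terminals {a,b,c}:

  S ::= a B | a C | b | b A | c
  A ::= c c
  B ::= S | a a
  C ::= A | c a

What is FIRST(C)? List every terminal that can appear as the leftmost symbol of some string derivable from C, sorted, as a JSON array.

Compute FIRST by fixpoint:
pass 1:
  A via A→c c: +{c}
  B via B→a a: +{a}
  C via C→A: +{c}
  S via S→a B: +{a}
  S via S→b: +{b}
  S via S→c: +{c}
  FIRST[S]={a,b,c}  FIRST[A]={c}  FIRST[B]={a}  FIRST[C]={c}
pass 2:
  B via B→S: +{b,c}
  FIRST[S]={a,b,c}  FIRST[A]={c}  FIRST[B]={a,b,c}  FIRST[C]={c}
pass 3: (stable)
  FIRST[S]={a,b,c}  FIRST[A]={c}  FIRST[B]={a,b,c}  FIRST[C]={c}

FIRST(C) = ["c"]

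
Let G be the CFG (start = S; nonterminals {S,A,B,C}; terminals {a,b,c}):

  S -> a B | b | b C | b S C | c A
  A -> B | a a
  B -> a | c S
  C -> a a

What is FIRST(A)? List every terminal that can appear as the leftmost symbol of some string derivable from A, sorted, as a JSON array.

FIRST iteration:
iter 1:
  A via A→a a: +{a}
  B via B→a: +{a}
  B via B→c S: +{c}
  C via C→a a: +{a}
  S via S→a B: +{a}
  S via S→b: +{b}
  S via S→c A: +{c}
  FIRST(S)={a,b,c}  FIRST(A)={a}  FIRST(B)={a,c}  FIRST(C)={a}
iter 2:
  A via A→B: +{c}
  FIRST(S)={a,b,c}  FIRST(A)={a,c}  FIRST(B)={a,c}  FIRST(C)={a}
iter 3: (no change)
  FIRST(S)={a,b,c}  FIRST(A)={a,c}  FIRST(B)={a,c}  FIRST(C)={a}

FIRST(A) = ["a", "c"]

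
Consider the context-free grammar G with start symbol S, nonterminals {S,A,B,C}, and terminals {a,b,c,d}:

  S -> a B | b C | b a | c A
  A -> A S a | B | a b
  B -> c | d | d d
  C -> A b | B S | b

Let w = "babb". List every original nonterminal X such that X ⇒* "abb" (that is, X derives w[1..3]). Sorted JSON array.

Convert to CNF:
  S -> T0 B | T1 C | T1 T0 | T3 A
  A -> A X4 | T0 T1 | T2 T2 | c | d
  B -> T2 T2 | c | d
  C -> A T1 | B S | b
  T0 -> a
  T1 -> b
  T2 -> d
  T3 -> c
  X4 -> S T0

Fill CYK table bottom-up — only the sub-triangle for w[1..3]:
  [1..1]={T0}  "a"  orig:{}
  [2..2]={C,T1}  "b"  orig:{C}
  [3..3]={C,T1}  "b"  orig:{C}
  [1..2]={A}  "ab"
  [2..3]={S}  "bb"
  [1..3]={C}  "abb"

Original NTs in T[1,3] deriving "abb": ["C"]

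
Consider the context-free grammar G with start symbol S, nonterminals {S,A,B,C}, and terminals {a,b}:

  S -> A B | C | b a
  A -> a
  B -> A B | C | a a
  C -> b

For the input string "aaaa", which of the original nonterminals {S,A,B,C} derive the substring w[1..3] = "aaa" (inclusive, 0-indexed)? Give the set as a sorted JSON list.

Convert to CNF:
  S -> A B | T1 T0 | b
  A -> a
  B -> A B | T0 T0 | b
  C -> b
  T0 -> a
  T1 -> b

Fill CYK table bottom-up — only the sub-triangle for w[1..3]:
  cell(1,1) a: {A,T0}  orig:{A}
  cell(2,2) a: {A,T0}  orig:{A}
  cell(3,3) a: {A,T0}  orig:{A}
  cell(1,2) aa: {B}
  cell(2,3) aa: {B}
  cell(1,3) aaa: {B,S}

Original NTs in T[1,3] deriving "aaa": ["B", "S"]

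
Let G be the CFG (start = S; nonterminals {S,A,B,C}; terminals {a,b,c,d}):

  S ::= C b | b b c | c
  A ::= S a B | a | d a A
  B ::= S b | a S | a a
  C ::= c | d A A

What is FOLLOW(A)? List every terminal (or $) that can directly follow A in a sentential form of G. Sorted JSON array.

FIRST iteration:
pass 1:
  A via A→a: +{a}
  A via A→d a A: +{d}
  B via B→a S: +{a}
  C via C→c: +{c}
  C via C→d A A: +{d}
  S via S→C b: +{c,d}
  S via S→b b c: +{b}
  FIRST[S]={b,c,d}  FIRST[A]={a,d}  FIRST[B]={a}  FIRST[C]={c,d}
pass 2:
  A via A→S a B: +{b,c}
  B via B→S b: +{b,c,d}
  FIRST[S]={b,c,d}  FIRST[A]={a,b,c,d}  FIRST[B]={a,b,c,d}  FIRST[C]={c,d}
pass 3: (no change)
  FIRST[S]={b,c,d}  FIRST[A]={a,b,c,d}  FIRST[B]={a,b,c,d}  FIRST[C]={c,d}

Compute FOLLOW by fixpoint:
FOLLOW(S) := {$}
pass 1:
  A→S a B: FOLLOW(S) ⊇ FIRST(a) = {a}; new: +{a}
  B→S b: FOLLOW(S) ⊇ FIRST(b) = {b}; new: +{b}
  C→d A A: FOLLOW(A) ⊇ FIRST(A) = {a,b,c,d}; new: +{a,b,c,d}
  S→C b: FOLLOW(C) ⊇ FIRST(b) = {b}; new: +{b}
  FOLLOW[S]={$,a,b}  FOLLOW[A]={a,b,c,d}  FOLLOW[B]={}  FOLLOW[C]={b}
pass 2:
  A→S a B: FOLLOW(B) ⊇ FOLLOW(A) ⊇ {a,b,c,d}; new: +{a,b,c,d}
  B→a S: FOLLOW(S) ⊇ FOLLOW(B) ⊇ {a,b,c,d}; new: +{c,d}
  FOLLOW[S]={$,a,b,c,d}  FOLLOW[A]={a,b,c,d}  FOLLOW[B]={a,b,c,d}  FOLLOW[C]={b}
pass 3: (stable)
  FOLLOW[S]={$,a,b,c,d}  FOLLOW[A]={a,b,c,d}  FOLLOW[B]={a,b,c,d}  FOLLOW[C]={b}

FOLLOW(A) = ["a", "b", "c", "d"]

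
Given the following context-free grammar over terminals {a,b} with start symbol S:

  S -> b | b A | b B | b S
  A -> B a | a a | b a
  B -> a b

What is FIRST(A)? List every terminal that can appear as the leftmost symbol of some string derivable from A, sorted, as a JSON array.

FIRST sets, iterate to fixpoint:
iter 1:
  A via A→a a: +{a}
  A via A→b a: +{b}
  B via B→a b: +{a}
  S via S→b: +{b}
  FIRST(S)={b}  FIRST(A)={a,b}  FIRST(B)={a}
iter 2: — fixpoint
  FIRST(S)={b}  FIRST(A)={a,b}  FIRST(B)={a}

FIRST(A) = ["a", "b"]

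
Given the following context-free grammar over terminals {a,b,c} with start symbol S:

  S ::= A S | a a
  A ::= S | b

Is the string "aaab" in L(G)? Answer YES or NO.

Convert to CNF:
  S -> A S | T0 T0
  A -> A S | T0 T0 | b
  T0 -> a

Fill CYK table bottom-up:
  cell(0,0) a: {T0}  orig:{}
  cell(1,1) a: {T0}  orig:{}
  cell(2,2) a: {T0}  orig:{}
  cell(3,3) b: {A}
  cell(0,1) aa: {A,S}
  cell(1,2) aa: {A,S}
  cell(2,3) ab: ∅
  cell(0,2) aaa: ∅
  cell(1,3) aab: ∅
  cell(0,3) aaab: ∅

S ∉ T[0,3] ⇒ NO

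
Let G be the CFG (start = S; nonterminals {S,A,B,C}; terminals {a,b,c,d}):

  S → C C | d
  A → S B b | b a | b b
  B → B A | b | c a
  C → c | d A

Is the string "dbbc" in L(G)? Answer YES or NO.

Convert to CNF:
  S -> C C | d
  A -> S X4 | T0 T0 | T0 T1
  B -> B A | T2 T1 | b
  C -> T3 A | c
  T0 -> b
  T1 -> a
  T2 -> c
  T3 -> d
  X4 -> B T0

CYK fill:
  [0..0]={S,T3}  "d"  orig:{S}
  [1..1]={B,T0}  "b"  orig:{B}
  [2..2]={B,T0}  "b"  orig:{B}
  [3..3]={C,T2}  "c"  orig:{C}
  [0..1]=∅  "db"
  [1..2]={A,X4}  "bb"  orig:{A}
  [2..3]=∅  "bc"
  [0..2]={A,C}  "dbb"
  [1..3]=∅  "bbc"
  [0..3]={S}  "dbbc"

S ∈ T[0,3] ⇒ YES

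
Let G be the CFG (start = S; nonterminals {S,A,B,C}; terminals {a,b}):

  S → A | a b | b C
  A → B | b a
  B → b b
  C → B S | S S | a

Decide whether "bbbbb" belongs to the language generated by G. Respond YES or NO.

CNF form of G:
  S -> T0 C | T0 T0 | T0 T1 | T1 T0
  A -> T0 T0 | T0 T1
  B -> T0 T0
  C -> B S | S S | a
  T0 -> b
  T1 -> a

CYK fill:
  cell(0,0) b: {T0}  orig:{}
  cell(1,1) b: {T0}  orig:{}
  cell(2,2) b: {T0}  orig:{}
  cell(3,3) b: {T0}  orig:{}
  cell(4,4) b: {T0}  orig:{}
  cell(0,1) bb: {A,B,S}
  cell(1,2) bb: {A,B,S}
  cell(2,3) bb: {A,B,S}
  cell(3,4) bb: {A,B,S}
  cell(0,2) bbb: ∅
  cell(1,3) bbb: ∅
  cell(2,4) bbb: ∅
  cell(0,3) bbbb: {C}
  cell(1,4) bbbb: {C}
  cell(0,4) bbbbb: {S}

S ∈ T[0,4] ⇒ YES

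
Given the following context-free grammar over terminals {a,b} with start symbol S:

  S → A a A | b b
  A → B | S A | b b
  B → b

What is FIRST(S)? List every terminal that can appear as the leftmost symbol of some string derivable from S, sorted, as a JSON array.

FIRST sets, iterate to fixpoint:
[1]
  A via A→b b: +{b}
  B via B→b: +{b}
  S via S→A a A: +{b}
  S: {b}  A: {b}  B: {b}
[2] (no change)
  S: {b}  A: {b}  B: {b}

FIRST(S) = ["b"]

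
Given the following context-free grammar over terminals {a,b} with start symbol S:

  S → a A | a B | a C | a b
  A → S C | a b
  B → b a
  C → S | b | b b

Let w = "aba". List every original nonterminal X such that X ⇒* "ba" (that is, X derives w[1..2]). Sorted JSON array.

Convert to CNF:
  S -> T0 A | T0 B | T0 C | T0 T1
  A -> S C | T0 T1
  B -> T1 T0
  C -> T0 A | T0 B | T0 C | T0 T1 | T1 T1 | b
  T0 -> a
  T1 -> b

CYK fill — only the sub-triangle for w[1..2]:
  [1..1]={C,T1}  "b"  orig:{C}
  [2..2]={T0}  "a"  orig:{}
  [1..2]={B}  "ba"

Original NTs in T[1,2] deriving "ba": ["B"]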